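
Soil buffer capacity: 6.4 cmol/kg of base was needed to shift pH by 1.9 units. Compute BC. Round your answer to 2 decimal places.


Step 1: BC = change in base / change in pH
Step 2: BC = 6.4 / 1.9
Step 3: BC = 3.37 cmol/(kg*pH unit)

3.37


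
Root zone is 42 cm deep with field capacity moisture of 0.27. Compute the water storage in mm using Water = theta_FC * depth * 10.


Step 1: Water (mm) = theta_FC * depth (cm) * 10
Step 2: Water = 0.27 * 42 * 10
Step 3: Water = 113.4 mm

113.4


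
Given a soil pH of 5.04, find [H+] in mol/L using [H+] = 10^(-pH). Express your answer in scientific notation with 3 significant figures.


Step 1: [H+] = 10^(-pH)
Step 2: [H+] = 10^(-5.04)
Step 3: [H+] = 9.12e-06 mol/L

9.12e-06


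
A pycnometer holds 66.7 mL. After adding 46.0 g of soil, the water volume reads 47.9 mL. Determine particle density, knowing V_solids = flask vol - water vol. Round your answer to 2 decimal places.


Step 1: Volume of solids = flask volume - water volume with soil
Step 2: V_solids = 66.7 - 47.9 = 18.8 mL
Step 3: Particle density = mass / V_solids = 46.0 / 18.8 = 2.45 g/cm^3

2.45


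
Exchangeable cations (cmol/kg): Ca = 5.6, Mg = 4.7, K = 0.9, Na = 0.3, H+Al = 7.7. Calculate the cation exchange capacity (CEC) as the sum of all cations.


Step 1: CEC = Ca + Mg + K + Na + (H+Al)
Step 2: CEC = 5.6 + 4.7 + 0.9 + 0.3 + 7.7
Step 3: CEC = 19.2 cmol/kg

19.2


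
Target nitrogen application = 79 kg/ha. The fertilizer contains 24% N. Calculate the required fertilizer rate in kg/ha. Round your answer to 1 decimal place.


Step 1: Fertilizer rate = target N / (N content / 100)
Step 2: Rate = 79 / (24 / 100)
Step 3: Rate = 79 / 0.24
Step 4: Rate = 329.2 kg/ha

329.2


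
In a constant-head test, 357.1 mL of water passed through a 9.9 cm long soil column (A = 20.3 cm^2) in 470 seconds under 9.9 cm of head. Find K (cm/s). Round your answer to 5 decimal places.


Step 1: K = Q * L / (A * t * h)
Step 2: Numerator = 357.1 * 9.9 = 3535.29
Step 3: Denominator = 20.3 * 470 * 9.9 = 94455.9
Step 4: K = 3535.29 / 94455.9 = 0.03743 cm/s

0.03743


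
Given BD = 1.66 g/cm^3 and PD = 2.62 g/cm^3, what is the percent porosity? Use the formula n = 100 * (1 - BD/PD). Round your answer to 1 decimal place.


Step 1: Formula: n = 100 * (1 - BD / PD)
Step 2: n = 100 * (1 - 1.66 / 2.62)
Step 3: n = 100 * (1 - 0.63359)
Step 4: n = 36.6%

36.6


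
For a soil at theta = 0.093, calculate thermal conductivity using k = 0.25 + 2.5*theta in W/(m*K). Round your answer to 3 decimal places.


Step 1: k = 0.25 + 2.5 * theta
Step 2: k = 0.25 + 2.5 * 0.093
Step 3: k = 0.25 + 0.233
Step 4: k = 0.483 W/(m*K)

0.483


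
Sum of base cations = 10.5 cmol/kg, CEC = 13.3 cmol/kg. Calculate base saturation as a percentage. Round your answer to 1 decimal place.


Step 1: BS = 100 * (sum of bases) / CEC
Step 2: BS = 100 * 10.5 / 13.3
Step 3: BS = 78.9%

78.9


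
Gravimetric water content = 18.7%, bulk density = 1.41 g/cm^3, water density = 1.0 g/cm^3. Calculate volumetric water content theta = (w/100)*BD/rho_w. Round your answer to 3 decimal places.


Step 1: theta = (w / 100) * BD / rho_w
Step 2: theta = (18.7 / 100) * 1.41 / 1.0
Step 3: theta = 0.187 * 1.41
Step 4: theta = 0.264

0.264


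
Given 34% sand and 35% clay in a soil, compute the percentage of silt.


Step 1: sand + silt + clay = 100%
Step 2: silt = 100 - sand - clay
Step 3: silt = 100 - 34 - 35
Step 4: silt = 31%

31


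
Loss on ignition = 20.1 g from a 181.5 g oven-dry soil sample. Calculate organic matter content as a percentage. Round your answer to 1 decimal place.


Step 1: OM% = 100 * LOI / sample mass
Step 2: OM = 100 * 20.1 / 181.5
Step 3: OM = 11.1%

11.1


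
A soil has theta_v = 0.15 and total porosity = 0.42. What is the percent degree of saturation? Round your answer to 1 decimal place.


Step 1: S = 100 * theta_v / n
Step 2: S = 100 * 0.15 / 0.42
Step 3: S = 35.7%

35.7


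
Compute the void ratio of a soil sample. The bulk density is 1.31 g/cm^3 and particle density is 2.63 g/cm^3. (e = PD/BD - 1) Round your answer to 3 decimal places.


Step 1: e = PD / BD - 1
Step 2: e = 2.63 / 1.31 - 1
Step 3: e = 2.00763 - 1
Step 4: e = 1.008

1.008


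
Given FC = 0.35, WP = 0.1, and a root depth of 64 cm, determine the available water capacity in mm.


Step 1: Available water = (FC - WP) * depth * 10
Step 2: AW = (0.35 - 0.1) * 64 * 10
Step 3: AW = 0.25 * 64 * 10
Step 4: AW = 160.0 mm

160.0


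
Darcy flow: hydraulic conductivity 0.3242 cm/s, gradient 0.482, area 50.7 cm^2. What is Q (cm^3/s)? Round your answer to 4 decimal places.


Step 1: Apply Darcy's law: Q = K * i * A
Step 2: Q = 0.3242 * 0.482 * 50.7
Step 3: Q = 7.9226 cm^3/s

7.9226


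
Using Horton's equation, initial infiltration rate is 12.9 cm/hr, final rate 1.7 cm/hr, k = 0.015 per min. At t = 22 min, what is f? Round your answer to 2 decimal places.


Step 1: f = fc + (f0 - fc) * exp(-k * t)
Step 2: exp(-0.015 * 22) = 0.718924
Step 3: f = 1.7 + (12.9 - 1.7) * 0.718924
Step 4: f = 1.7 + 11.2 * 0.718924
Step 5: f = 9.75 cm/hr

9.75


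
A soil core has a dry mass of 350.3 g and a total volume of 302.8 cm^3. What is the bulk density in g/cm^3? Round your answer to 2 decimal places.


Step 1: Identify the formula: BD = dry mass / volume
Step 2: Substitute values: BD = 350.3 / 302.8
Step 3: BD = 1.16 g/cm^3

1.16


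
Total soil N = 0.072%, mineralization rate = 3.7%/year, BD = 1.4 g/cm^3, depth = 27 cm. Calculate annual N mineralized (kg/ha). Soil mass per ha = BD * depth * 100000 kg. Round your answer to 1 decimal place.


Step 1: Soil mass per ha = BD * depth * 100000 = 1.4 * 27 * 100000 = 3780000 kg
Step 2: Total N pool = soil mass * N%/100 = 3780000 * 0.072/100 = 2721.6 kg/ha
Step 3: N mineralized = N pool * rate%/100 = 2721.6 * 3.7/100 = 100.7 kg/ha/yr

100.7


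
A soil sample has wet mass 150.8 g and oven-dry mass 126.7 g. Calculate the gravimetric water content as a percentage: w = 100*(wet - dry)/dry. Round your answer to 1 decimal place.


Step 1: Water mass = wet - dry = 150.8 - 126.7 = 24.1 g
Step 2: w = 100 * water mass / dry mass
Step 3: w = 100 * 24.1 / 126.7 = 19.0%

19.0


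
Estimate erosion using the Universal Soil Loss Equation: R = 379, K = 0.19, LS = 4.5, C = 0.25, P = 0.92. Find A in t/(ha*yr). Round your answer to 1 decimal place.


Step 1: A = R * K * LS * C * P
Step 2: R * K = 379 * 0.19 = 72.01
Step 3: (R*K) * LS = 72.01 * 4.5 = 324.045
Step 4: * C * P = 324.045 * 0.25 * 0.92 = 74.5
Step 5: A = 74.5 t/(ha*yr)

74.5


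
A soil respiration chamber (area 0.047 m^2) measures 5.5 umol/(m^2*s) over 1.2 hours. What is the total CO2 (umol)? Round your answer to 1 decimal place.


Step 1: Convert time to seconds: 1.2 hr * 3600 = 4320.0 s
Step 2: Total = flux * area * time_s
Step 3: Total = 5.5 * 0.047 * 4320.0
Step 4: Total = 1116.7 umol

1116.7


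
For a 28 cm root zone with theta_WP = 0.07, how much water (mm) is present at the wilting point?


Step 1: Water (mm) = theta_WP * depth * 10
Step 2: Water = 0.07 * 28 * 10
Step 3: Water = 19.6 mm

19.6


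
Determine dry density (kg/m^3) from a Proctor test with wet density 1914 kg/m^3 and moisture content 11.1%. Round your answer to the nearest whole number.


Step 1: Dry density = wet density / (1 + w/100)
Step 2: Dry density = 1914 / (1 + 11.1/100)
Step 3: Dry density = 1914 / 1.111
Step 4: Dry density = 1723 kg/m^3

1723


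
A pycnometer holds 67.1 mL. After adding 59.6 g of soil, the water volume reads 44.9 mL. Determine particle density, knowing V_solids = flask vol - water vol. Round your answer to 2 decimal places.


Step 1: Volume of solids = flask volume - water volume with soil
Step 2: V_solids = 67.1 - 44.9 = 22.2 mL
Step 3: Particle density = mass / V_solids = 59.6 / 22.2 = 2.68 g/cm^3

2.68


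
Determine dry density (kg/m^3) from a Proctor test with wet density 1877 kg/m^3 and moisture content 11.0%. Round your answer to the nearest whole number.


Step 1: Dry density = wet density / (1 + w/100)
Step 2: Dry density = 1877 / (1 + 11.0/100)
Step 3: Dry density = 1877 / 1.11
Step 4: Dry density = 1691 kg/m^3

1691


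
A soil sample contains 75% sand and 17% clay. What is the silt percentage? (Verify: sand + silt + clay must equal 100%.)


Step 1: sand + silt + clay = 100%
Step 2: silt = 100 - sand - clay
Step 3: silt = 100 - 75 - 17
Step 4: silt = 8%

8


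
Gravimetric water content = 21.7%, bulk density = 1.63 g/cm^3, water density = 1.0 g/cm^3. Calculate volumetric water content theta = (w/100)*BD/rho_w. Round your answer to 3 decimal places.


Step 1: theta = (w / 100) * BD / rho_w
Step 2: theta = (21.7 / 100) * 1.63 / 1.0
Step 3: theta = 0.217 * 1.63
Step 4: theta = 0.354

0.354


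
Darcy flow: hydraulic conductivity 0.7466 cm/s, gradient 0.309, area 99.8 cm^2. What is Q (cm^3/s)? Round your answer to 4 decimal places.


Step 1: Apply Darcy's law: Q = K * i * A
Step 2: Q = 0.7466 * 0.309 * 99.8
Step 3: Q = 23.0238 cm^3/s

23.0238


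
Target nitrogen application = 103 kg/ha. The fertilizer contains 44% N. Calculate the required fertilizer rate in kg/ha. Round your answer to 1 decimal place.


Step 1: Fertilizer rate = target N / (N content / 100)
Step 2: Rate = 103 / (44 / 100)
Step 3: Rate = 103 / 0.44
Step 4: Rate = 234.1 kg/ha

234.1


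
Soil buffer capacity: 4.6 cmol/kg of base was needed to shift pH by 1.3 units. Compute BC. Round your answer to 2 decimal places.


Step 1: BC = change in base / change in pH
Step 2: BC = 4.6 / 1.3
Step 3: BC = 3.54 cmol/(kg*pH unit)

3.54


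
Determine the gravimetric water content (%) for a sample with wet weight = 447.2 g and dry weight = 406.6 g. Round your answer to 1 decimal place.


Step 1: Water mass = wet - dry = 447.2 - 406.6 = 40.6 g
Step 2: w = 100 * water mass / dry mass
Step 3: w = 100 * 40.6 / 406.6 = 10.0%

10.0


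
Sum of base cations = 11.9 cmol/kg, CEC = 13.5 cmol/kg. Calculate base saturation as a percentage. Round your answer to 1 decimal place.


Step 1: BS = 100 * (sum of bases) / CEC
Step 2: BS = 100 * 11.9 / 13.5
Step 3: BS = 88.1%

88.1


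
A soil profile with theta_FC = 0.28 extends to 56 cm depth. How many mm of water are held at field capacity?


Step 1: Water (mm) = theta_FC * depth (cm) * 10
Step 2: Water = 0.28 * 56 * 10
Step 3: Water = 156.8 mm

156.8


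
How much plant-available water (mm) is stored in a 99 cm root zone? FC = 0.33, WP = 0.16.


Step 1: Available water = (FC - WP) * depth * 10
Step 2: AW = (0.33 - 0.16) * 99 * 10
Step 3: AW = 0.17 * 99 * 10
Step 4: AW = 168.3 mm

168.3


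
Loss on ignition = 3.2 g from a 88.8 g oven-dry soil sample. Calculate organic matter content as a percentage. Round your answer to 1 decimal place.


Step 1: OM% = 100 * LOI / sample mass
Step 2: OM = 100 * 3.2 / 88.8
Step 3: OM = 3.6%

3.6


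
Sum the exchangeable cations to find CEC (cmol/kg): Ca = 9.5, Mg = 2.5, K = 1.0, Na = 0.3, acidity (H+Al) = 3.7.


Step 1: CEC = Ca + Mg + K + Na + (H+Al)
Step 2: CEC = 9.5 + 2.5 + 1.0 + 0.3 + 3.7
Step 3: CEC = 17.0 cmol/kg

17.0


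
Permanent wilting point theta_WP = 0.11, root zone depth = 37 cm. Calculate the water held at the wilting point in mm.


Step 1: Water (mm) = theta_WP * depth * 10
Step 2: Water = 0.11 * 37 * 10
Step 3: Water = 40.7 mm

40.7


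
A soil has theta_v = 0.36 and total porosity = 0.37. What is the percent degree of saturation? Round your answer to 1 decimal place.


Step 1: S = 100 * theta_v / n
Step 2: S = 100 * 0.36 / 0.37
Step 3: S = 97.3%

97.3


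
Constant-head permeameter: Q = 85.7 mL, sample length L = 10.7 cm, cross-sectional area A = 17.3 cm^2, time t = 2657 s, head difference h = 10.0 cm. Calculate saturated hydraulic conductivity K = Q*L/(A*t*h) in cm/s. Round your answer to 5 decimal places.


Step 1: K = Q * L / (A * t * h)
Step 2: Numerator = 85.7 * 10.7 = 916.99
Step 3: Denominator = 17.3 * 2657 * 10.0 = 459661.0
Step 4: K = 916.99 / 459661.0 = 0.00199 cm/s

0.00199


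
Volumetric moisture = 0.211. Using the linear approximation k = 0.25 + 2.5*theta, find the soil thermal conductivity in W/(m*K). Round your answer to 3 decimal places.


Step 1: k = 0.25 + 2.5 * theta
Step 2: k = 0.25 + 2.5 * 0.211
Step 3: k = 0.25 + 0.528
Step 4: k = 0.778 W/(m*K)

0.778


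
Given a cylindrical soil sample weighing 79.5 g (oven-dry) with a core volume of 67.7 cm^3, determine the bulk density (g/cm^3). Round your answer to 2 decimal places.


Step 1: Identify the formula: BD = dry mass / volume
Step 2: Substitute values: BD = 79.5 / 67.7
Step 3: BD = 1.17 g/cm^3

1.17


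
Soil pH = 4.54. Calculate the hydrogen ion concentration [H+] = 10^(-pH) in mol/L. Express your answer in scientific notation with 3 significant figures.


Step 1: [H+] = 10^(-pH)
Step 2: [H+] = 10^(-4.54)
Step 3: [H+] = 2.88e-05 mol/L

2.88e-05


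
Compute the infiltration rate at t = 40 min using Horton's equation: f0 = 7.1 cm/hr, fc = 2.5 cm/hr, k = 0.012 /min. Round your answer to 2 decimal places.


Step 1: f = fc + (f0 - fc) * exp(-k * t)
Step 2: exp(-0.012 * 40) = 0.618783
Step 3: f = 2.5 + (7.1 - 2.5) * 0.618783
Step 4: f = 2.5 + 4.6 * 0.618783
Step 5: f = 5.35 cm/hr

5.35


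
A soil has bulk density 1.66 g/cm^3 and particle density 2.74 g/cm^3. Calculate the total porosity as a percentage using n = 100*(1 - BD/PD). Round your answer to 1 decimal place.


Step 1: Formula: n = 100 * (1 - BD / PD)
Step 2: n = 100 * (1 - 1.66 / 2.74)
Step 3: n = 100 * (1 - 0.60584)
Step 4: n = 39.4%

39.4


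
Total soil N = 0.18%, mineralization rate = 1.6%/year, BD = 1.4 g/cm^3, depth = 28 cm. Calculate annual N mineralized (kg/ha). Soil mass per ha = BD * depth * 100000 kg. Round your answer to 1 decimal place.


Step 1: Soil mass per ha = BD * depth * 100000 = 1.4 * 28 * 100000 = 3920000 kg
Step 2: Total N pool = soil mass * N%/100 = 3920000 * 0.18/100 = 7056.0 kg/ha
Step 3: N mineralized = N pool * rate%/100 = 7056.0 * 1.6/100 = 112.9 kg/ha/yr

112.9


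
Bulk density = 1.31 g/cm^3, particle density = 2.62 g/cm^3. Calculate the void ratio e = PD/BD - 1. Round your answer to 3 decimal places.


Step 1: e = PD / BD - 1
Step 2: e = 2.62 / 1.31 - 1
Step 3: e = 2.0 - 1
Step 4: e = 1.0

1.0


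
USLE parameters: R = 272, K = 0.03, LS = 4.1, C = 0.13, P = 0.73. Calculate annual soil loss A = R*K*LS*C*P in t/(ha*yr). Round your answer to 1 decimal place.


Step 1: A = R * K * LS * C * P
Step 2: R * K = 272 * 0.03 = 8.16
Step 3: (R*K) * LS = 8.16 * 4.1 = 33.456
Step 4: * C * P = 33.456 * 0.13 * 0.73 = 3.2
Step 5: A = 3.2 t/(ha*yr)

3.2


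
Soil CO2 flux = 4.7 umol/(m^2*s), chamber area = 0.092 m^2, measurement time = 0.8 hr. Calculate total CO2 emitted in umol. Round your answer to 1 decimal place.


Step 1: Convert time to seconds: 0.8 hr * 3600 = 2880.0 s
Step 2: Total = flux * area * time_s
Step 3: Total = 4.7 * 0.092 * 2880.0
Step 4: Total = 1245.3 umol

1245.3


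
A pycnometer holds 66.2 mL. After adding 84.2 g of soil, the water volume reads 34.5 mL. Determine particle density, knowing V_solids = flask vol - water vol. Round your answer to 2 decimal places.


Step 1: Volume of solids = flask volume - water volume with soil
Step 2: V_solids = 66.2 - 34.5 = 31.7 mL
Step 3: Particle density = mass / V_solids = 84.2 / 31.7 = 2.66 g/cm^3

2.66


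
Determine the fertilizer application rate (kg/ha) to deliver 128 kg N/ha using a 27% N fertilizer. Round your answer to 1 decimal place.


Step 1: Fertilizer rate = target N / (N content / 100)
Step 2: Rate = 128 / (27 / 100)
Step 3: Rate = 128 / 0.27
Step 4: Rate = 474.1 kg/ha

474.1


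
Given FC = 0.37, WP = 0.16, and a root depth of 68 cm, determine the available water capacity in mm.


Step 1: Available water = (FC - WP) * depth * 10
Step 2: AW = (0.37 - 0.16) * 68 * 10
Step 3: AW = 0.21 * 68 * 10
Step 4: AW = 142.8 mm

142.8


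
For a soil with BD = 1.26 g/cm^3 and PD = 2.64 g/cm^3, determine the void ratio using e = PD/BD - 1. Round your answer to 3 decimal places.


Step 1: e = PD / BD - 1
Step 2: e = 2.64 / 1.26 - 1
Step 3: e = 2.09524 - 1
Step 4: e = 1.095

1.095


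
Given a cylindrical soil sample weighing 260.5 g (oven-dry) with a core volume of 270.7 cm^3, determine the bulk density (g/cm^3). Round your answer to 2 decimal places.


Step 1: Identify the formula: BD = dry mass / volume
Step 2: Substitute values: BD = 260.5 / 270.7
Step 3: BD = 0.96 g/cm^3

0.96


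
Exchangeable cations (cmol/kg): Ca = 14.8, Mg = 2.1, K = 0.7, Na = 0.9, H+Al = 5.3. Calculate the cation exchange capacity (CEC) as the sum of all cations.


Step 1: CEC = Ca + Mg + K + Na + (H+Al)
Step 2: CEC = 14.8 + 2.1 + 0.7 + 0.9 + 5.3
Step 3: CEC = 23.8 cmol/kg

23.8


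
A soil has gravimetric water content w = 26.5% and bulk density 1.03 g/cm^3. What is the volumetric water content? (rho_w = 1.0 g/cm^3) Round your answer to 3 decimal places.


Step 1: theta = (w / 100) * BD / rho_w
Step 2: theta = (26.5 / 100) * 1.03 / 1.0
Step 3: theta = 0.265 * 1.03
Step 4: theta = 0.273

0.273


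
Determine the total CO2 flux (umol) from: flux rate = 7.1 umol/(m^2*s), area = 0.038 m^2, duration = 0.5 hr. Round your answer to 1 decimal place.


Step 1: Convert time to seconds: 0.5 hr * 3600 = 1800.0 s
Step 2: Total = flux * area * time_s
Step 3: Total = 7.1 * 0.038 * 1800.0
Step 4: Total = 485.6 umol

485.6


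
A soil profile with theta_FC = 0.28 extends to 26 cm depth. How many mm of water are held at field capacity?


Step 1: Water (mm) = theta_FC * depth (cm) * 10
Step 2: Water = 0.28 * 26 * 10
Step 3: Water = 72.8 mm

72.8


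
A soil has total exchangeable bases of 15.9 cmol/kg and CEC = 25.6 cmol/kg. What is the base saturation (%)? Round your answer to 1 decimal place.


Step 1: BS = 100 * (sum of bases) / CEC
Step 2: BS = 100 * 15.9 / 25.6
Step 3: BS = 62.1%

62.1


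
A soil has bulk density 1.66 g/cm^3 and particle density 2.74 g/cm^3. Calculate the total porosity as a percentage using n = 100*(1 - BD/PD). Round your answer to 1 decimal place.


Step 1: Formula: n = 100 * (1 - BD / PD)
Step 2: n = 100 * (1 - 1.66 / 2.74)
Step 3: n = 100 * (1 - 0.60584)
Step 4: n = 39.4%

39.4


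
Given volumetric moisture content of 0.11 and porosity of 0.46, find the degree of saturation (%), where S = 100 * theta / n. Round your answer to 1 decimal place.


Step 1: S = 100 * theta_v / n
Step 2: S = 100 * 0.11 / 0.46
Step 3: S = 23.9%

23.9


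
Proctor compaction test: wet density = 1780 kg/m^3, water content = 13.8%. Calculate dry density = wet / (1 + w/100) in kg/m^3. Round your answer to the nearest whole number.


Step 1: Dry density = wet density / (1 + w/100)
Step 2: Dry density = 1780 / (1 + 13.8/100)
Step 3: Dry density = 1780 / 1.138
Step 4: Dry density = 1564 kg/m^3

1564


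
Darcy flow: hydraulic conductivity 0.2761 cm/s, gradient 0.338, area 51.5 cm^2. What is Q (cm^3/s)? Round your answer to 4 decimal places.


Step 1: Apply Darcy's law: Q = K * i * A
Step 2: Q = 0.2761 * 0.338 * 51.5
Step 3: Q = 4.8061 cm^3/s

4.8061


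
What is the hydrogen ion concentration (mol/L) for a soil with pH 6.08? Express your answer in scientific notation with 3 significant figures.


Step 1: [H+] = 10^(-pH)
Step 2: [H+] = 10^(-6.08)
Step 3: [H+] = 8.32e-07 mol/L

8.32e-07


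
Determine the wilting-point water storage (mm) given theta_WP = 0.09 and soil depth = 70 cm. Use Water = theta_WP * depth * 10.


Step 1: Water (mm) = theta_WP * depth * 10
Step 2: Water = 0.09 * 70 * 10
Step 3: Water = 63.0 mm

63.0


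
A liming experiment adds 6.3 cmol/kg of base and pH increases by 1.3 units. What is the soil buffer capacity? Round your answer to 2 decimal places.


Step 1: BC = change in base / change in pH
Step 2: BC = 6.3 / 1.3
Step 3: BC = 4.85 cmol/(kg*pH unit)

4.85


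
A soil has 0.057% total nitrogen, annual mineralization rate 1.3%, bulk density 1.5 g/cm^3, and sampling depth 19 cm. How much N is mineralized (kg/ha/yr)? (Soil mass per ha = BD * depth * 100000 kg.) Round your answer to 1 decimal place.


Step 1: Soil mass per ha = BD * depth * 100000 = 1.5 * 19 * 100000 = 2850000 kg
Step 2: Total N pool = soil mass * N%/100 = 2850000 * 0.057/100 = 1624.5 kg/ha
Step 3: N mineralized = N pool * rate%/100 = 1624.5 * 1.3/100 = 21.1 kg/ha/yr

21.1


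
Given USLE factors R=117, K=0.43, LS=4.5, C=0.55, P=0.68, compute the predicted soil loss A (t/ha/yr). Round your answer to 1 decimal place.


Step 1: A = R * K * LS * C * P
Step 2: R * K = 117 * 0.43 = 50.31
Step 3: (R*K) * LS = 50.31 * 4.5 = 226.395
Step 4: * C * P = 226.395 * 0.55 * 0.68 = 84.7
Step 5: A = 84.7 t/(ha*yr)

84.7


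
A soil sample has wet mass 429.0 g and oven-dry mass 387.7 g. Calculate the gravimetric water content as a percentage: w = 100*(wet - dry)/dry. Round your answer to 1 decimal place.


Step 1: Water mass = wet - dry = 429.0 - 387.7 = 41.3 g
Step 2: w = 100 * water mass / dry mass
Step 3: w = 100 * 41.3 / 387.7 = 10.7%

10.7


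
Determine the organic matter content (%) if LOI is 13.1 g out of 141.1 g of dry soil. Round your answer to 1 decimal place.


Step 1: OM% = 100 * LOI / sample mass
Step 2: OM = 100 * 13.1 / 141.1
Step 3: OM = 9.3%

9.3


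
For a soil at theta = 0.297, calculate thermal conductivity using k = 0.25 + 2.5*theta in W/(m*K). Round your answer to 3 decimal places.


Step 1: k = 0.25 + 2.5 * theta
Step 2: k = 0.25 + 2.5 * 0.297
Step 3: k = 0.25 + 0.743
Step 4: k = 0.993 W/(m*K)

0.993


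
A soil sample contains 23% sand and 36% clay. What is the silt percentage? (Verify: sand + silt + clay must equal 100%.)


Step 1: sand + silt + clay = 100%
Step 2: silt = 100 - sand - clay
Step 3: silt = 100 - 23 - 36
Step 4: silt = 41%

41


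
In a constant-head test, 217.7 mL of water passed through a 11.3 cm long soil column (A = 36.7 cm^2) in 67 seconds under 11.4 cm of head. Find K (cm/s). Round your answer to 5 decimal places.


Step 1: K = Q * L / (A * t * h)
Step 2: Numerator = 217.7 * 11.3 = 2460.01
Step 3: Denominator = 36.7 * 67 * 11.4 = 28031.46
Step 4: K = 2460.01 / 28031.46 = 0.08776 cm/s

0.08776


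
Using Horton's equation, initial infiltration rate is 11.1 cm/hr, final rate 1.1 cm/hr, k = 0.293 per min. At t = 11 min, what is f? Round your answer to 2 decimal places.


Step 1: f = fc + (f0 - fc) * exp(-k * t)
Step 2: exp(-0.293 * 11) = 0.039835
Step 3: f = 1.1 + (11.1 - 1.1) * 0.039835
Step 4: f = 1.1 + 10.0 * 0.039835
Step 5: f = 1.5 cm/hr

1.5


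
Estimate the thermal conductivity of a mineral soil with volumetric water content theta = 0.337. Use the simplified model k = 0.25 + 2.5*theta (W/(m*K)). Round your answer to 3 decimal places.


Step 1: k = 0.25 + 2.5 * theta
Step 2: k = 0.25 + 2.5 * 0.337
Step 3: k = 0.25 + 0.843
Step 4: k = 1.093 W/(m*K)

1.093


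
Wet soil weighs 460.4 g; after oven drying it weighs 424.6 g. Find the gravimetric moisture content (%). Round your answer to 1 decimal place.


Step 1: Water mass = wet - dry = 460.4 - 424.6 = 35.8 g
Step 2: w = 100 * water mass / dry mass
Step 3: w = 100 * 35.8 / 424.6 = 8.4%

8.4


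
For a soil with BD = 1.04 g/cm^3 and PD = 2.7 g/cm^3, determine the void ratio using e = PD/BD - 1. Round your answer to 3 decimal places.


Step 1: e = PD / BD - 1
Step 2: e = 2.7 / 1.04 - 1
Step 3: e = 2.59615 - 1
Step 4: e = 1.596

1.596


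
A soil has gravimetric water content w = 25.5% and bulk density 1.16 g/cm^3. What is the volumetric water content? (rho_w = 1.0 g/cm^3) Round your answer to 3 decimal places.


Step 1: theta = (w / 100) * BD / rho_w
Step 2: theta = (25.5 / 100) * 1.16 / 1.0
Step 3: theta = 0.255 * 1.16
Step 4: theta = 0.296

0.296


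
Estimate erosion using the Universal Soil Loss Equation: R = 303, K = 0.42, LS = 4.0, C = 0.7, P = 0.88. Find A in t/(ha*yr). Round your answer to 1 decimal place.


Step 1: A = R * K * LS * C * P
Step 2: R * K = 303 * 0.42 = 127.26
Step 3: (R*K) * LS = 127.26 * 4.0 = 509.04
Step 4: * C * P = 509.04 * 0.7 * 0.88 = 313.6
Step 5: A = 313.6 t/(ha*yr)

313.6


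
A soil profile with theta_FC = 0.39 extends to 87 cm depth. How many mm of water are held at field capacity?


Step 1: Water (mm) = theta_FC * depth (cm) * 10
Step 2: Water = 0.39 * 87 * 10
Step 3: Water = 339.3 mm

339.3


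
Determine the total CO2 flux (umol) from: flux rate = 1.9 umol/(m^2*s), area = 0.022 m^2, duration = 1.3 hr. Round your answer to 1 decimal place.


Step 1: Convert time to seconds: 1.3 hr * 3600 = 4680.0 s
Step 2: Total = flux * area * time_s
Step 3: Total = 1.9 * 0.022 * 4680.0
Step 4: Total = 195.6 umol

195.6


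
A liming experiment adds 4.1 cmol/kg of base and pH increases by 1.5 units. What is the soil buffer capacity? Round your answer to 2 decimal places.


Step 1: BC = change in base / change in pH
Step 2: BC = 4.1 / 1.5
Step 3: BC = 2.73 cmol/(kg*pH unit)

2.73


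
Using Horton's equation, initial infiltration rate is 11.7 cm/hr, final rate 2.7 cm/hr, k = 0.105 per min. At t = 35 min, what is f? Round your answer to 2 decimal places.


Step 1: f = fc + (f0 - fc) * exp(-k * t)
Step 2: exp(-0.105 * 35) = 0.025349
Step 3: f = 2.7 + (11.7 - 2.7) * 0.025349
Step 4: f = 2.7 + 9.0 * 0.025349
Step 5: f = 2.93 cm/hr

2.93


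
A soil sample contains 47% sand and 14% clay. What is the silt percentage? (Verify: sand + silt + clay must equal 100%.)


Step 1: sand + silt + clay = 100%
Step 2: silt = 100 - sand - clay
Step 3: silt = 100 - 47 - 14
Step 4: silt = 39%

39


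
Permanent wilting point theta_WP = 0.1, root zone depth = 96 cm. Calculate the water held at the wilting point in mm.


Step 1: Water (mm) = theta_WP * depth * 10
Step 2: Water = 0.1 * 96 * 10
Step 3: Water = 96.0 mm

96.0


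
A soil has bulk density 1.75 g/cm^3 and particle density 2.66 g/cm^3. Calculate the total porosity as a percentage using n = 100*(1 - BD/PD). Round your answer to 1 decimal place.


Step 1: Formula: n = 100 * (1 - BD / PD)
Step 2: n = 100 * (1 - 1.75 / 2.66)
Step 3: n = 100 * (1 - 0.65789)
Step 4: n = 34.2%

34.2


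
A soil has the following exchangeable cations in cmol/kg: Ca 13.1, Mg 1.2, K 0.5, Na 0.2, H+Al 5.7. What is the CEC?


Step 1: CEC = Ca + Mg + K + Na + (H+Al)
Step 2: CEC = 13.1 + 1.2 + 0.5 + 0.2 + 5.7
Step 3: CEC = 20.7 cmol/kg

20.7


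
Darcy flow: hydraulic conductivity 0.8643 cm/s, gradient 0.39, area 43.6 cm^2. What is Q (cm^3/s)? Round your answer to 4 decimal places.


Step 1: Apply Darcy's law: Q = K * i * A
Step 2: Q = 0.8643 * 0.39 * 43.6
Step 3: Q = 14.6966 cm^3/s

14.6966


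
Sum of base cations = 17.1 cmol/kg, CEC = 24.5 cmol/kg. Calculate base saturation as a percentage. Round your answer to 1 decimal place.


Step 1: BS = 100 * (sum of bases) / CEC
Step 2: BS = 100 * 17.1 / 24.5
Step 3: BS = 69.8%

69.8


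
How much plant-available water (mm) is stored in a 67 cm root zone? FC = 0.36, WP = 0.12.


Step 1: Available water = (FC - WP) * depth * 10
Step 2: AW = (0.36 - 0.12) * 67 * 10
Step 3: AW = 0.24 * 67 * 10
Step 4: AW = 160.8 mm

160.8


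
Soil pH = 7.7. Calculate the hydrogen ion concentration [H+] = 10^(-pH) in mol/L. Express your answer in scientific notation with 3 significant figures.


Step 1: [H+] = 10^(-pH)
Step 2: [H+] = 10^(-7.7)
Step 3: [H+] = 2.00e-08 mol/L

2.00e-08


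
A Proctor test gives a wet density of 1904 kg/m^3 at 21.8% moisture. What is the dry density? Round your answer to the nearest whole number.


Step 1: Dry density = wet density / (1 + w/100)
Step 2: Dry density = 1904 / (1 + 21.8/100)
Step 3: Dry density = 1904 / 1.218
Step 4: Dry density = 1563 kg/m^3

1563


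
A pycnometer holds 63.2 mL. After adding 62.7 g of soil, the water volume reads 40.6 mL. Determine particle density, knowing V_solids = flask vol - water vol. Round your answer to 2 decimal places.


Step 1: Volume of solids = flask volume - water volume with soil
Step 2: V_solids = 63.2 - 40.6 = 22.6 mL
Step 3: Particle density = mass / V_solids = 62.7 / 22.6 = 2.77 g/cm^3

2.77


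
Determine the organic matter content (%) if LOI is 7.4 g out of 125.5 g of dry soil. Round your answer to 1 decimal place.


Step 1: OM% = 100 * LOI / sample mass
Step 2: OM = 100 * 7.4 / 125.5
Step 3: OM = 5.9%

5.9


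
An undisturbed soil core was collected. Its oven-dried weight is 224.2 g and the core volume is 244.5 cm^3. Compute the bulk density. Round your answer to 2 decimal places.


Step 1: Identify the formula: BD = dry mass / volume
Step 2: Substitute values: BD = 224.2 / 244.5
Step 3: BD = 0.92 g/cm^3

0.92


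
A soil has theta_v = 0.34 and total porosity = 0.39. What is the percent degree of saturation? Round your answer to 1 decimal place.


Step 1: S = 100 * theta_v / n
Step 2: S = 100 * 0.34 / 0.39
Step 3: S = 87.2%

87.2


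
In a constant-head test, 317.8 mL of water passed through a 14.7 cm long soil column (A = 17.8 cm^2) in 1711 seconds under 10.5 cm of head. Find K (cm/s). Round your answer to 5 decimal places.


Step 1: K = Q * L / (A * t * h)
Step 2: Numerator = 317.8 * 14.7 = 4671.66
Step 3: Denominator = 17.8 * 1711 * 10.5 = 319785.9
Step 4: K = 4671.66 / 319785.9 = 0.01461 cm/s

0.01461


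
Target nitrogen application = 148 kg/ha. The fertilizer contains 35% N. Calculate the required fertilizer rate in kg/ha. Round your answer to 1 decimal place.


Step 1: Fertilizer rate = target N / (N content / 100)
Step 2: Rate = 148 / (35 / 100)
Step 3: Rate = 148 / 0.35
Step 4: Rate = 422.9 kg/ha

422.9


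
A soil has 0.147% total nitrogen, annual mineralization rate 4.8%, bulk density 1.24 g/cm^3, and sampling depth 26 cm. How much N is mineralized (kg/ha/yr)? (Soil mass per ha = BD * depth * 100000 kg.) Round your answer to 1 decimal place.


Step 1: Soil mass per ha = BD * depth * 100000 = 1.24 * 26 * 100000 = 3224000 kg
Step 2: Total N pool = soil mass * N%/100 = 3224000 * 0.147/100 = 4739.28 kg/ha
Step 3: N mineralized = N pool * rate%/100 = 4739.28 * 4.8/100 = 227.5 kg/ha/yr

227.5


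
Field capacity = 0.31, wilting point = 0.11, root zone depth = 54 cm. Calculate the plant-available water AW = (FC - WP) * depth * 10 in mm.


Step 1: Available water = (FC - WP) * depth * 10
Step 2: AW = (0.31 - 0.11) * 54 * 10
Step 3: AW = 0.2 * 54 * 10
Step 4: AW = 108.0 mm

108.0


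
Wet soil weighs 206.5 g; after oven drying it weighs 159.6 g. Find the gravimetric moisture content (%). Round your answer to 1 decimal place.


Step 1: Water mass = wet - dry = 206.5 - 159.6 = 46.9 g
Step 2: w = 100 * water mass / dry mass
Step 3: w = 100 * 46.9 / 159.6 = 29.4%

29.4


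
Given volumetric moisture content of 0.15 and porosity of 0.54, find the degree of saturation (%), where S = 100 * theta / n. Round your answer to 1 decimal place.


Step 1: S = 100 * theta_v / n
Step 2: S = 100 * 0.15 / 0.54
Step 3: S = 27.8%

27.8


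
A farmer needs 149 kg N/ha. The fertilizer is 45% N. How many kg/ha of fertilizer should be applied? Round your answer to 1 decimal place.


Step 1: Fertilizer rate = target N / (N content / 100)
Step 2: Rate = 149 / (45 / 100)
Step 3: Rate = 149 / 0.45
Step 4: Rate = 331.1 kg/ha

331.1


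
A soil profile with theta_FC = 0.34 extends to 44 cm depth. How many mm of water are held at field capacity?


Step 1: Water (mm) = theta_FC * depth (cm) * 10
Step 2: Water = 0.34 * 44 * 10
Step 3: Water = 149.6 mm

149.6


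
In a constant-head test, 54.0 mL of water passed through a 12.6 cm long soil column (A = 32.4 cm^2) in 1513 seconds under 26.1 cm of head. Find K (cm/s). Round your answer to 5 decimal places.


Step 1: K = Q * L / (A * t * h)
Step 2: Numerator = 54.0 * 12.6 = 680.4
Step 3: Denominator = 32.4 * 1513 * 26.1 = 1279453.32
Step 4: K = 680.4 / 1279453.32 = 0.00053 cm/s

0.00053


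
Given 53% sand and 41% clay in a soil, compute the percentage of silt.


Step 1: sand + silt + clay = 100%
Step 2: silt = 100 - sand - clay
Step 3: silt = 100 - 53 - 41
Step 4: silt = 6%

6


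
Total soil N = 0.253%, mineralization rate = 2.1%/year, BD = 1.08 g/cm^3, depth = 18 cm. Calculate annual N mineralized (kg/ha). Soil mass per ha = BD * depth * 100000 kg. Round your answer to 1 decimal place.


Step 1: Soil mass per ha = BD * depth * 100000 = 1.08 * 18 * 100000 = 1944000 kg
Step 2: Total N pool = soil mass * N%/100 = 1944000 * 0.253/100 = 4918.32 kg/ha
Step 3: N mineralized = N pool * rate%/100 = 4918.32 * 2.1/100 = 103.3 kg/ha/yr

103.3


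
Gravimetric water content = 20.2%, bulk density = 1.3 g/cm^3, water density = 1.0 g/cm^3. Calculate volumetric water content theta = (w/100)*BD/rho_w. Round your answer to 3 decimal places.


Step 1: theta = (w / 100) * BD / rho_w
Step 2: theta = (20.2 / 100) * 1.3 / 1.0
Step 3: theta = 0.202 * 1.3
Step 4: theta = 0.263

0.263


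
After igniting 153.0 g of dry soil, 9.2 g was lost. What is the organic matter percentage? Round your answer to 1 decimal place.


Step 1: OM% = 100 * LOI / sample mass
Step 2: OM = 100 * 9.2 / 153.0
Step 3: OM = 6.0%

6.0


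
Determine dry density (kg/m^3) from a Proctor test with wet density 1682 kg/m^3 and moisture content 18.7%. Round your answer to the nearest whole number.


Step 1: Dry density = wet density / (1 + w/100)
Step 2: Dry density = 1682 / (1 + 18.7/100)
Step 3: Dry density = 1682 / 1.187
Step 4: Dry density = 1417 kg/m^3

1417


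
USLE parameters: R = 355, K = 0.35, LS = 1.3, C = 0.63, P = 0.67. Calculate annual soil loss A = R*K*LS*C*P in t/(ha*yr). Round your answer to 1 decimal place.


Step 1: A = R * K * LS * C * P
Step 2: R * K = 355 * 0.35 = 124.25
Step 3: (R*K) * LS = 124.25 * 1.3 = 161.525
Step 4: * C * P = 161.525 * 0.63 * 0.67 = 68.2
Step 5: A = 68.2 t/(ha*yr)

68.2


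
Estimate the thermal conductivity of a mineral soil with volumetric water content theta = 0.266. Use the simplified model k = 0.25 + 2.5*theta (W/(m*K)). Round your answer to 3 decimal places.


Step 1: k = 0.25 + 2.5 * theta
Step 2: k = 0.25 + 2.5 * 0.266
Step 3: k = 0.25 + 0.665
Step 4: k = 0.915 W/(m*K)

0.915


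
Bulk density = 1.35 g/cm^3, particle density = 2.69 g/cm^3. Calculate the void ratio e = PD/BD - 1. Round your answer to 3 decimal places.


Step 1: e = PD / BD - 1
Step 2: e = 2.69 / 1.35 - 1
Step 3: e = 1.99259 - 1
Step 4: e = 0.993

0.993


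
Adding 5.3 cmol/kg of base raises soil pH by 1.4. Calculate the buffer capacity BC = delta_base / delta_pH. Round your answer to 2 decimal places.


Step 1: BC = change in base / change in pH
Step 2: BC = 5.3 / 1.4
Step 3: BC = 3.79 cmol/(kg*pH unit)

3.79


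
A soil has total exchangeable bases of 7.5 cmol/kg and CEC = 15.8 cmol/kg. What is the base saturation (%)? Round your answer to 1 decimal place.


Step 1: BS = 100 * (sum of bases) / CEC
Step 2: BS = 100 * 7.5 / 15.8
Step 3: BS = 47.5%

47.5


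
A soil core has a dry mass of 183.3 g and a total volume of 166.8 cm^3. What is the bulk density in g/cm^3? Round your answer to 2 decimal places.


Step 1: Identify the formula: BD = dry mass / volume
Step 2: Substitute values: BD = 183.3 / 166.8
Step 3: BD = 1.1 g/cm^3

1.1


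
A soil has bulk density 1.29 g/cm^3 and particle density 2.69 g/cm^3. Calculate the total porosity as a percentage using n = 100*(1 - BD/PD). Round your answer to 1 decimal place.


Step 1: Formula: n = 100 * (1 - BD / PD)
Step 2: n = 100 * (1 - 1.29 / 2.69)
Step 3: n = 100 * (1 - 0.47955)
Step 4: n = 52.0%

52.0


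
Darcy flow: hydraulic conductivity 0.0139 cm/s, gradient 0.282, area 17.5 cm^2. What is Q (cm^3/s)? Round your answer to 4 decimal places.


Step 1: Apply Darcy's law: Q = K * i * A
Step 2: Q = 0.0139 * 0.282 * 17.5
Step 3: Q = 0.0686 cm^3/s

0.0686


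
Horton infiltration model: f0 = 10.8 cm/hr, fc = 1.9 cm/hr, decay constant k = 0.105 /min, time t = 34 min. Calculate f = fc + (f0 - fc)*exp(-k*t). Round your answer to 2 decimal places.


Step 1: f = fc + (f0 - fc) * exp(-k * t)
Step 2: exp(-0.105 * 34) = 0.028156
Step 3: f = 1.9 + (10.8 - 1.9) * 0.028156
Step 4: f = 1.9 + 8.9 * 0.028156
Step 5: f = 2.15 cm/hr

2.15


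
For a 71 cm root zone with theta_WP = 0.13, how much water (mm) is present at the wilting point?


Step 1: Water (mm) = theta_WP * depth * 10
Step 2: Water = 0.13 * 71 * 10
Step 3: Water = 92.3 mm

92.3


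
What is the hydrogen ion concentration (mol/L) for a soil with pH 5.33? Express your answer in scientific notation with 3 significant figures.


Step 1: [H+] = 10^(-pH)
Step 2: [H+] = 10^(-5.33)
Step 3: [H+] = 4.68e-06 mol/L

4.68e-06


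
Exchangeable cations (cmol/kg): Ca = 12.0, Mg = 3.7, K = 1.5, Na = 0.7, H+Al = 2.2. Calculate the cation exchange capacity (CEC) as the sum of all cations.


Step 1: CEC = Ca + Mg + K + Na + (H+Al)
Step 2: CEC = 12.0 + 3.7 + 1.5 + 0.7 + 2.2
Step 3: CEC = 20.1 cmol/kg

20.1


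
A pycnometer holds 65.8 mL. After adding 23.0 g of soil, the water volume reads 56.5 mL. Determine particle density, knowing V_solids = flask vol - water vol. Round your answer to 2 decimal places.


Step 1: Volume of solids = flask volume - water volume with soil
Step 2: V_solids = 65.8 - 56.5 = 9.3 mL
Step 3: Particle density = mass / V_solids = 23.0 / 9.3 = 2.47 g/cm^3

2.47


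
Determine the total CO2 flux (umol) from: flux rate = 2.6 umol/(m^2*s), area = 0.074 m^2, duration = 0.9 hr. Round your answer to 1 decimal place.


Step 1: Convert time to seconds: 0.9 hr * 3600 = 3240.0 s
Step 2: Total = flux * area * time_s
Step 3: Total = 2.6 * 0.074 * 3240.0
Step 4: Total = 623.4 umol

623.4


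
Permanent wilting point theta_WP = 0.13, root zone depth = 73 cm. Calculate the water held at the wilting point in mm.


Step 1: Water (mm) = theta_WP * depth * 10
Step 2: Water = 0.13 * 73 * 10
Step 3: Water = 94.9 mm

94.9


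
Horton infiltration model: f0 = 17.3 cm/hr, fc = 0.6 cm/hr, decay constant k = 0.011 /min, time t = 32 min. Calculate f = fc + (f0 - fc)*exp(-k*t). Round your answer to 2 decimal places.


Step 1: f = fc + (f0 - fc) * exp(-k * t)
Step 2: exp(-0.011 * 32) = 0.70328
Step 3: f = 0.6 + (17.3 - 0.6) * 0.70328
Step 4: f = 0.6 + 16.7 * 0.70328
Step 5: f = 12.34 cm/hr

12.34


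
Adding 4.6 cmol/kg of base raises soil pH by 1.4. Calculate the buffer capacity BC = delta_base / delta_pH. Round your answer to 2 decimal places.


Step 1: BC = change in base / change in pH
Step 2: BC = 4.6 / 1.4
Step 3: BC = 3.29 cmol/(kg*pH unit)

3.29


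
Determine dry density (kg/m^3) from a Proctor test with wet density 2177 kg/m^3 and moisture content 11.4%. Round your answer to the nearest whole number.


Step 1: Dry density = wet density / (1 + w/100)
Step 2: Dry density = 2177 / (1 + 11.4/100)
Step 3: Dry density = 2177 / 1.114
Step 4: Dry density = 1954 kg/m^3

1954


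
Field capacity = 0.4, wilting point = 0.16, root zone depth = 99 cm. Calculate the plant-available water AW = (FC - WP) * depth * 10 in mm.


Step 1: Available water = (FC - WP) * depth * 10
Step 2: AW = (0.4 - 0.16) * 99 * 10
Step 3: AW = 0.24 * 99 * 10
Step 4: AW = 237.6 mm

237.6


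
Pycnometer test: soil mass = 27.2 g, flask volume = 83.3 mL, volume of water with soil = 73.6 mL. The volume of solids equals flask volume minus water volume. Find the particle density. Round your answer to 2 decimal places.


Step 1: Volume of solids = flask volume - water volume with soil
Step 2: V_solids = 83.3 - 73.6 = 9.7 mL
Step 3: Particle density = mass / V_solids = 27.2 / 9.7 = 2.8 g/cm^3

2.8


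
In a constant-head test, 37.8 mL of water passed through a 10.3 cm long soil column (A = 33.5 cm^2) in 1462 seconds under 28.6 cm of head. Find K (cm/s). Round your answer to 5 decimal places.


Step 1: K = Q * L / (A * t * h)
Step 2: Numerator = 37.8 * 10.3 = 389.34
Step 3: Denominator = 33.5 * 1462 * 28.6 = 1400742.2
Step 4: K = 389.34 / 1400742.2 = 0.00028 cm/s

0.00028


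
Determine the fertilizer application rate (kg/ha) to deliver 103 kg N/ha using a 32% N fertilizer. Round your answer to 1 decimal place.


Step 1: Fertilizer rate = target N / (N content / 100)
Step 2: Rate = 103 / (32 / 100)
Step 3: Rate = 103 / 0.32
Step 4: Rate = 321.9 kg/ha

321.9
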